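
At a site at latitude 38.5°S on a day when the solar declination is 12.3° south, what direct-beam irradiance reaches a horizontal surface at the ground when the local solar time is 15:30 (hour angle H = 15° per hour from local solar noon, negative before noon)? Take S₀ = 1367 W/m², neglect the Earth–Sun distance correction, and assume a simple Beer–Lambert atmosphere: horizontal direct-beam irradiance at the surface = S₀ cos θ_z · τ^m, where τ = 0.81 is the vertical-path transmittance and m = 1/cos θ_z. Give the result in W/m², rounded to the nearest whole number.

Hour angle H = 15° × (15.5 − 12) = 52.50°.
cos θ_z = sin(-38.5°) sin(-12.3°) + cos(-38.5°) cos(-12.3°) cos(52.50°) = 0.1326 + 0.4655 = 0.5981.
Air mass m = 1/cos θ_z = 1/0.5981 = 1.672; τ^m = 0.81^1.672 = 0.7031.
Surface direct beam = 1367 × 0.5981 × 0.7031 = 574.86 W/m².

575 W/m²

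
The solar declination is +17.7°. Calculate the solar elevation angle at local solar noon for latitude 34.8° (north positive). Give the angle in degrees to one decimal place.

At local solar noon the hour angle is zero, so the elevation is 90° − |φ − δ| = 90° − |34.8° − (17.7°)| = 90° − 17.1° = 72.9°.

72.9°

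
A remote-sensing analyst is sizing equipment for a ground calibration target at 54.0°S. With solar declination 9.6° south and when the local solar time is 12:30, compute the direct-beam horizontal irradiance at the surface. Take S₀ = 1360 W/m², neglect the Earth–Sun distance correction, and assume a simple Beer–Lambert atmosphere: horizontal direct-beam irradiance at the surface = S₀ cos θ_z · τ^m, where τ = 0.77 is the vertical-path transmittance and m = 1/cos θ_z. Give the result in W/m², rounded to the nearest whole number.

668 W/m²

Hour angle H = 15° × (12.5 − 12) = 7.50°.
cos θ_z = sin(-54.0°) sin(-9.6°) + cos(-54.0°) cos(-9.6°) cos(7.50°) = 0.1349 + 0.5746 = 0.7095.
Air mass m = 1/cos θ_z = 1/0.7095 = 1.409; τ^m = 0.77^1.409 = 0.6919.
Surface direct beam = 1360 × 0.7095 × 0.6919 = 667.63 W/m².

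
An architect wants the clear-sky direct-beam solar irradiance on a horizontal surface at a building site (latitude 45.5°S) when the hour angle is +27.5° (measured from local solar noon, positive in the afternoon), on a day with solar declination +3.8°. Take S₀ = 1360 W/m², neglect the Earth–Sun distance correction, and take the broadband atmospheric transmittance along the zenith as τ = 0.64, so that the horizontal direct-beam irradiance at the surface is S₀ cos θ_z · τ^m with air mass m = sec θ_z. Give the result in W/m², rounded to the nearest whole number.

cos θ_z = sin φ sin δ + cos φ cos δ cos H = (-0.7133)(0.0663) + (0.7009)(0.9978)(0.8870) = 0.5730.
Air mass m = 1/cos θ_z = 1/0.5730 = 1.745; τ^m = 0.64^1.745 = 0.4590.
Surface direct beam = 1360 × 0.5730 × 0.4590 = 357.69 W/m².

358 W/m²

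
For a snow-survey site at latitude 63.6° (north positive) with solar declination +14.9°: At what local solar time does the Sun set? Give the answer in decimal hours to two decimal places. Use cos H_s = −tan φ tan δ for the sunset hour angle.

20.16 h

The sunset hour angle satisfies cos H_s = −tan φ tan δ = -0.5360, giving H_s = 122.41°.
Sunset is at 12 + H_s/15 = 12 + 8.161 = 20.161 h local solar time.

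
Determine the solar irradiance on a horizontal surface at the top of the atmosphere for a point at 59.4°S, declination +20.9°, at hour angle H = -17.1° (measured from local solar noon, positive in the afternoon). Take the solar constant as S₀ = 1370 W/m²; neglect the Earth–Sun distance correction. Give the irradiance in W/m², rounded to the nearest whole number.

With φ = -59.4°, δ = 20.9°, H = -17.10°: sin φ sin δ = -0.3071, cos φ cos δ cos H = 0.4545, so cos θ_z = 0.1474.
Top-of-atmosphere irradiance = S₀ cos θ_z = 1370 × 0.1474 = 201.94 W/m².

202 W/m²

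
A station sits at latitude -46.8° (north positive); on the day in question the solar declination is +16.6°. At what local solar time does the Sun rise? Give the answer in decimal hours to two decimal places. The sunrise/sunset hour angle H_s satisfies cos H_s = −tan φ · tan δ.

The sunset hour angle satisfies cos H_s = −tan φ tan δ = 0.3175, giving H_s = 71.49°.
Sunrise is at 12 − H_s/15 = 12 − 4.766 = 7.234 h local solar time.

7.23 h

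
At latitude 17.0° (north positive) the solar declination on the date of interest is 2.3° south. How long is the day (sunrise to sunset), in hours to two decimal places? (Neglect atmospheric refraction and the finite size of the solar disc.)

cos H_s = −tan(17.0°) · tan(-2.3°) = 0.0123, so H_s = arccos(0.0123) = 89.30°.
Day length = 2 H_s / 15° h⁻¹ = 178.60° / 15 = 11.907 h.

11.91 hours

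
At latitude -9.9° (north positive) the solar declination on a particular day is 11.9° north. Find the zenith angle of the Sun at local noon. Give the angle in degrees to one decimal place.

21.8°

At local solar noon the hour angle is zero, so the zenith angle is |φ − δ| = |-9.9° − (11.9°)| = 21.8°.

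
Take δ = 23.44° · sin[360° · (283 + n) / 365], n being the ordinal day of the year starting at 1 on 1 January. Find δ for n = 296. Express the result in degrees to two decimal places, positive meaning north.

-12.10°

360 × (283 + 296) / 365 = 571.068°; sin(571.068°) = -0.5161.
δ = 23.44 × -0.5161 = -12.097° ≈ -12.10°.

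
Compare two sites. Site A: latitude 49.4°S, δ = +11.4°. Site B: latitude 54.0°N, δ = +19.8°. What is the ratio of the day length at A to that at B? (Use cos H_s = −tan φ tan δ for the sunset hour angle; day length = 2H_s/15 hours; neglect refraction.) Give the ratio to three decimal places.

0.638

A: H_s = arccos(−tan -49.4° · tan 11.4°) = 76.39°, so 2H_s/15 = 10.1853 h.
B: H_s = arccos(−tan 54.0° · tan 19.8°) = 119.70°, so 2H_s/15 = 15.9600 h.
Ratio A/B = 10.1853 / 15.9600 = 0.6382.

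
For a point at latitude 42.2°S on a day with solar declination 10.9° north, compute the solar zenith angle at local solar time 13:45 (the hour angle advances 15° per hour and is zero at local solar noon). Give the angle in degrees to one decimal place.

58.3°

Hour angle H = 15° × (13.75 − 12) = 26.25°.
cos θ_z = sin φ sin δ + cos φ cos δ cos H = (-0.6717)(0.1891) + (0.7408)(0.9820)(0.8969) = 0.5254.
θ_z = arccos(0.5254) = 58.30°.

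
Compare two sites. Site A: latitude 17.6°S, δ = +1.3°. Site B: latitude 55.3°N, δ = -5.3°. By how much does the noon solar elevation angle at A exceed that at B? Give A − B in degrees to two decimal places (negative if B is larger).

+41.70°

A: 90° − |-17.6 − (1.3)| = 71.10°.
B: 90° − |55.3 − (-5.3)| = 29.40°.
A − B = 71.10 − 29.40 = 41.70°.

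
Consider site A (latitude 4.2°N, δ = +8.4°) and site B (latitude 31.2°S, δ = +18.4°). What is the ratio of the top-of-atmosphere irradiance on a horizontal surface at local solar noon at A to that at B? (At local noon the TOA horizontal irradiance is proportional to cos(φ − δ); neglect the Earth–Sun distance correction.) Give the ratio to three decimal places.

1.539

A: cos θ_z = cos(4.2° − (8.4°)) = 0.9973.
B: cos θ_z = cos(-31.2° − (18.4°)) = 0.6481.
Ratio A/B = 0.9973 / 0.6481 = 1.5388.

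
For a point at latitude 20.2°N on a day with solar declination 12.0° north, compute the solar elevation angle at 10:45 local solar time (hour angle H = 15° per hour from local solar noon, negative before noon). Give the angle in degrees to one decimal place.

70.2°

Hour angle H = 15° × (10.75 − 12) = -18.75°.
cos θ_z = sin φ sin δ + cos φ cos δ cos H = (0.3453)(0.2079) + (0.9385)(0.9781)(0.9469) = 0.9410.
θ_z = arccos(0.9410) = 19.78°, so the elevation is 90° − 19.78° = 70.22°.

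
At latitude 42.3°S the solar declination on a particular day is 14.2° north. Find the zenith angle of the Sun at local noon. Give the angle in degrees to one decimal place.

56.5°

At local solar noon the hour angle is zero, so the zenith angle is |φ − δ| = |-42.3° − (14.2°)| = 56.5°.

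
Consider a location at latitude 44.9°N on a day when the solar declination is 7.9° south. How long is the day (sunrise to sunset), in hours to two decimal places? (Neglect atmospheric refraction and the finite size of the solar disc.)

−tan φ tan δ = −(0.9965)(-0.1388) = 0.1383; H_s = arccos(0.1383) = 82.05°.
Day length = 2 H_s / 15° h⁻¹ = 164.10° / 15 = 10.940 h.

10.94 hours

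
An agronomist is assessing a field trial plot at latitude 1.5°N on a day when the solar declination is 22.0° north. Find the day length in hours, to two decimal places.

12.08 hours

The sunset hour angle satisfies cos H_s = −tan φ tan δ = -0.0106, giving H_s = 90.61°.
Day length = 2 H_s / 15° h⁻¹ = 181.22° / 15 = 12.081 h.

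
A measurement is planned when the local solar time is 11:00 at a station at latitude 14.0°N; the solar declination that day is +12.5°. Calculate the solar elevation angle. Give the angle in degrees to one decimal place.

75.3°

Hour angle H = 15° × (11 − 12) = -15.00°.
cos θ_z = sin(14.0°) sin(12.5°) + cos(14.0°) cos(12.5°) cos(-15.00°) = 0.0524 + 0.9150 = 0.9674.
θ_z = arccos(0.9674) = 14.67°, so the elevation is 90° − 14.67° = 75.33°.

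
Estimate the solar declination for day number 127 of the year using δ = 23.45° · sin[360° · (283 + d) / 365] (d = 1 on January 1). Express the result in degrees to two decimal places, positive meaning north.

+16.40°

360 × (283 + 127) / 365 = 404.384°; sin(404.384°) = 0.6995.
δ = 23.45 × 0.6995 = 16.403° ≈ +16.40°.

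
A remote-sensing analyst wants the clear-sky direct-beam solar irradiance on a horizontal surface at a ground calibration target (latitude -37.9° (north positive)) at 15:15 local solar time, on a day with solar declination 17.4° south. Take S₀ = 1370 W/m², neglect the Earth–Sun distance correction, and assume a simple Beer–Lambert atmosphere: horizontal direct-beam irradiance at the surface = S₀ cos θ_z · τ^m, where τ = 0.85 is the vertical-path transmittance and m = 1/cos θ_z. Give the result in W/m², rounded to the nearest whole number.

Hour angle H = 15° × (15.25 − 12) = 48.75°.
With φ = -37.9°, δ = -17.4°, H = 48.75°: sin φ sin δ = 0.1837, cos φ cos δ cos H = 0.4965, so cos θ_z = 0.6802.
Air mass m = 1/cos θ_z = 1/0.6802 = 1.470; τ^m = 0.85^1.470 = 0.7875.
Surface direct beam = 1370 × 0.6802 × 0.7875 = 733.85 W/m².

734 W/m²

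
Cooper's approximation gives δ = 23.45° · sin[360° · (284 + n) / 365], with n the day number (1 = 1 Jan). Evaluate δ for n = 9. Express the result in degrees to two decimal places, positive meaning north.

360 × (284 + 9) / 365 = 288.986°; sin(288.986°) = -0.9456.
δ = 23.45 × -0.9456 = -22.174° ≈ -22.17°.

-22.17°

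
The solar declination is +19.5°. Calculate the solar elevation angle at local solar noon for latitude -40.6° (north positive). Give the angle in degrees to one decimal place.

29.9°

At local solar noon the hour angle is zero, so the elevation is 90° − |φ − δ| = 90° − |-40.6° − (19.5°)| = 90° − 60.1° = 29.9°.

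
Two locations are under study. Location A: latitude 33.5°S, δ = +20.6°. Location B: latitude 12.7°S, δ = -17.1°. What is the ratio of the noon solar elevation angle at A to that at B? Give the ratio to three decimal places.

0.419

A: 90° − |-33.5 − (20.6)| = 35.90°.
B: 90° − |-12.7 − (-17.1)| = 85.60°.
Ratio A/B = 35.9000 / 85.6000 = 0.4194.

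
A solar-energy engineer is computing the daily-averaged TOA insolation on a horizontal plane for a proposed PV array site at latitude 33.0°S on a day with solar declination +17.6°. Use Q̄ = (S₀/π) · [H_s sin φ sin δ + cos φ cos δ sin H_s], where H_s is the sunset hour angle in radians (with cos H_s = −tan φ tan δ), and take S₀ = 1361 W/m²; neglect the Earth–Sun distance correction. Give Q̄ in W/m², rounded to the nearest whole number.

−tan φ tan δ = −(-0.6494)(0.3172) = 0.2060; H_s = arccos(0.2060) = 78.11°. In radians, H_s = 1.3633.
H_s sin φ sin δ = 1.3633 × -0.5446 × 0.3024 = -0.2245.
cos φ cos δ sin H_s = 0.8387 × 0.9532 × 0.9785 = 0.7823.
Q̄ = (1361/π) × (-0.2245 + 0.7823) = 433.22 × 0.5578 = 241.65 W/m².

242 W/m²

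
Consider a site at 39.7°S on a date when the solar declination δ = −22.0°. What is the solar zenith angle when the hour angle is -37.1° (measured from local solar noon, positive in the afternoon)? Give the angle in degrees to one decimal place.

cos θ_z = sin φ sin δ + cos φ cos δ cos H = (-0.6388)(-0.3746) + (0.7694)(0.9272)(0.7976) = 0.8083.
θ_z = arccos(0.8083) = 36.07°.

36.1°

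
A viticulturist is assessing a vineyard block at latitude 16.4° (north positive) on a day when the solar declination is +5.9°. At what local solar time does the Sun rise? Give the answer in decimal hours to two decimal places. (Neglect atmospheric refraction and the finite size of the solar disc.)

−tan φ tan δ = −(0.2943)(0.1033) = -0.0304; H_s = arccos(-0.0304) = 91.74°.
Sunrise is at 12 − H_s/15 = 12 − 6.116 = 5.884 h local solar time.

5.88 h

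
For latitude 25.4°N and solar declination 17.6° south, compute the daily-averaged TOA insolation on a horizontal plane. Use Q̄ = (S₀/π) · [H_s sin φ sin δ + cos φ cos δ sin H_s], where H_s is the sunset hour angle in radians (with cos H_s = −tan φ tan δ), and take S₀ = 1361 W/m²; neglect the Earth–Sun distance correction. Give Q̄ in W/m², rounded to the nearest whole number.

289 W/m²

The sunset hour angle satisfies cos H_s = −tan φ tan δ = 0.1506, giving H_s = 81.34°. In radians, H_s = 1.4197.
H_s sin φ sin δ = 1.4197 × 0.4289 × -0.3024 = -0.1841.
cos φ cos δ sin H_s = 0.9033 × 0.9532 × 0.9886 = 0.8512.
Q̄ = (1361/π) × (-0.1841 + 0.8512) = 433.22 × 0.6671 = 289.00 W/m².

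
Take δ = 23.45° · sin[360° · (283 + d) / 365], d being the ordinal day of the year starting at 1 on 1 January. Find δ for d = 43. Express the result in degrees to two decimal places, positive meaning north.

360 × (283 + 43) / 365 = 321.534°; sin(321.534°) = -0.6221.
δ = 23.45 × -0.6221 = -14.588° ≈ -14.59°.

-14.59°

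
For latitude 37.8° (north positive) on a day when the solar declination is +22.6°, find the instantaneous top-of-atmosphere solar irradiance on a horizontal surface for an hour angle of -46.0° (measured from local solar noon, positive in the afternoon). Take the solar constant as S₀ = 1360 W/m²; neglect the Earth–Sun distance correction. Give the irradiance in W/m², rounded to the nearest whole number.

cos θ_z = sin(37.8°) sin(22.6°) + cos(37.8°) cos(22.6°) cos(-46.00°) = 0.2355 + 0.5067 = 0.7422.
Top-of-atmosphere irradiance = S₀ cos θ_z = 1360 × 0.7422 = 1009.39 W/m².

1009 W/m²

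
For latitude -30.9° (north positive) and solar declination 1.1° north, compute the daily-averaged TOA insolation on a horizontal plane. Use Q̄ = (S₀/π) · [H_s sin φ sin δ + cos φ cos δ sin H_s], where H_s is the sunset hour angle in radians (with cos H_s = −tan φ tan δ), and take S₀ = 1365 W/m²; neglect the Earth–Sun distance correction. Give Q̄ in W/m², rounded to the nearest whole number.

366 W/m²

The sunset hour angle satisfies cos H_s = −tan φ tan δ = 0.0115, giving H_s = 89.34°. In radians, H_s = 1.5593.
H_s sin φ sin δ = 1.5593 × -0.5135 × 0.0192 = -0.0154.
cos φ cos δ sin H_s = 0.8581 × 0.9998 × 0.9999 = 0.8578.
Q̄ = (1365/π) × (-0.0154 + 0.8578) = 434.49 × 0.8424 = 366.01 W/m².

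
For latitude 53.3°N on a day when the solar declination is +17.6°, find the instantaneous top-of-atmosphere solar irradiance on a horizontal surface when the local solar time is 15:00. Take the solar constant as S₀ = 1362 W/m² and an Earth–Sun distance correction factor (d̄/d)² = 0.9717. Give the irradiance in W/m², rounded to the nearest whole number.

854 W/m²

Hour angle H = 15° × (15 − 12) = 45.00°.
With φ = 53.3°, δ = 17.6°, H = 45.00°: sin φ sin δ = 0.2424, cos φ cos δ cos H = 0.4028, so cos θ_z = 0.6452.
Top-of-atmosphere irradiance = S₀ (d̄/d)² cos θ_z = 1362 × 0.9717 × 0.6452 = 853.89 W/m².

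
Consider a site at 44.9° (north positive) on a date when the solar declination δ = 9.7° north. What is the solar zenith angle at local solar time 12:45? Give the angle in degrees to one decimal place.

Hour angle H = 15° × (12.75 − 12) = 11.25°.
cos θ_z = sin(44.9°) sin(9.7°) + cos(44.9°) cos(9.7°) cos(11.25°) = 0.1189 + 0.6848 = 0.8037.
θ_z = arccos(0.8037) = 36.52°.

36.5°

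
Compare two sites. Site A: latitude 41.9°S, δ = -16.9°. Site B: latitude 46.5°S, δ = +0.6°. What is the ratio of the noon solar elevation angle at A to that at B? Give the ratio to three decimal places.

1.515

A: 90° − |-41.9 − (-16.9)| = 65.00°.
B: 90° − |-46.5 − (0.6)| = 42.90°.
Ratio A/B = 65.0000 / 42.9000 = 1.5152.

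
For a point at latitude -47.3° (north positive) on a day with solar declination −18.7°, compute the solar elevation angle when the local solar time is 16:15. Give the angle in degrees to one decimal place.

Hour angle H = 15° × (16.25 − 12) = 63.75°.
cos θ_z = sin φ sin δ + cos φ cos δ cos H = (-0.7349)(-0.3206) + (0.6782)(0.9472)(0.4423) = 0.5197.
θ_z = arccos(0.5197) = 58.69°, so the elevation is 90° − 58.69° = 31.31°.

31.3°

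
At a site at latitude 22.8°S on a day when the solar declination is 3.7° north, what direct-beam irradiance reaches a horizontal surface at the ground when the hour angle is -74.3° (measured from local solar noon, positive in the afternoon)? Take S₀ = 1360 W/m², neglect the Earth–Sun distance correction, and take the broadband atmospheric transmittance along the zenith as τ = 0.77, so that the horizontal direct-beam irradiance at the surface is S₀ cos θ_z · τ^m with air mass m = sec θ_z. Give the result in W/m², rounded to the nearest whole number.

With φ = -22.8°, δ = 3.7°, H = -74.30°: sin φ sin δ = -0.0250, cos φ cos δ cos H = 0.2489, so cos θ_z = 0.2239.
Air mass m = 1/cos θ_z = 1/0.2239 = 4.466; τ^m = 0.77^4.466 = 0.3112.
Surface direct beam = 1360 × 0.2239 × 0.3112 = 94.76 W/m².

95 W/m²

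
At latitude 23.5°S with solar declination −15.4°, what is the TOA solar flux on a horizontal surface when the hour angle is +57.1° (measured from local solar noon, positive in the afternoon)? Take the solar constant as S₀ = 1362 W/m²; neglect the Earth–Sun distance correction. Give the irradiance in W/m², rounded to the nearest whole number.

798 W/m²

cos θ_z = sin φ sin δ + cos φ cos δ cos H = (-0.3987)(-0.2656) + (0.9171)(0.9641)(0.5432) = 0.5862.
Top-of-atmosphere irradiance = S₀ cos θ_z = 1362 × 0.5862 = 798.40 W/m².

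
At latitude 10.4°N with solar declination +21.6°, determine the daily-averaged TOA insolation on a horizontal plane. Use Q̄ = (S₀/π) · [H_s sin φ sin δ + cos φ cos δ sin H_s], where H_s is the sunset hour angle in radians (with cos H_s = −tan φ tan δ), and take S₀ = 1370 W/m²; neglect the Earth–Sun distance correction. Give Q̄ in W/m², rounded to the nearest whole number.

445 W/m²

The sunset hour angle satisfies cos H_s = −tan φ tan δ = -0.0727, giving H_s = 94.17°. In radians, H_s = 1.6436.
H_s sin φ sin δ = 1.6436 × 0.1805 × 0.3681 = 0.1092.
cos φ cos δ sin H_s = 0.9836 × 0.9298 × 0.9974 = 0.9122.
Q̄ = (1370/π) × (0.1092 + 0.9122) = 436.08 × 1.0214 = 445.41 W/m².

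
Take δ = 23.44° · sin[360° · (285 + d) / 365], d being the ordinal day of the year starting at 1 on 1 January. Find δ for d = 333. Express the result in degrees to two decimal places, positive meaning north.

-21.96°

360 × (285 + 333) / 365 = 609.534°; sin(609.534°) = -0.9369.
δ = 23.44 × -0.9369 = -21.961° ≈ -21.96°.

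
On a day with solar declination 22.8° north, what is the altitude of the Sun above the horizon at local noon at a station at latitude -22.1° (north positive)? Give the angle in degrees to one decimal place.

45.1°

At local solar noon the hour angle is zero, so the elevation is 90° − |φ − δ| = 90° − |-22.1° − (22.8°)| = 90° − 44.9° = 45.1°.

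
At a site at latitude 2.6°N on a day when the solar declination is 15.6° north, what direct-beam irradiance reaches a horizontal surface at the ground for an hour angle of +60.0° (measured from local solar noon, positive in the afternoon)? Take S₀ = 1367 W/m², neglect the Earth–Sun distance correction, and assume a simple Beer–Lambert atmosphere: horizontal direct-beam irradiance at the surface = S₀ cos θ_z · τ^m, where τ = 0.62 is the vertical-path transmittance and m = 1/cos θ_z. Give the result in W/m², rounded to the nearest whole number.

With φ = 2.6°, δ = 15.6°, H = 60.00°: sin φ sin δ = 0.0122, cos φ cos δ cos H = 0.4811, so cos θ_z = 0.4933.
Air mass m = 1/cos θ_z = 1/0.4933 = 2.027; τ^m = 0.62^2.027 = 0.3795.
Surface direct beam = 1367 × 0.4933 × 0.3795 = 255.91 W/m².

256 W/m²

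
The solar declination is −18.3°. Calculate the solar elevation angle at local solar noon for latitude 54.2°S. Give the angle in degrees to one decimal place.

54.1°

At local solar noon the hour angle is zero, so the elevation is 90° − |φ − δ| = 90° − |-54.2° − (-18.3°)| = 90° − 35.9° = 54.1°.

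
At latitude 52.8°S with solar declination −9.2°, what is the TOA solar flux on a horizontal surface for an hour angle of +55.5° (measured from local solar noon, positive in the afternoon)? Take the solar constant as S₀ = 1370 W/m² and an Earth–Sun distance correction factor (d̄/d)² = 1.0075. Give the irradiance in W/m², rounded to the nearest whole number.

cos θ_z = sin φ sin δ + cos φ cos δ cos H = (-0.7965)(-0.1599) + (0.6046)(0.9871)(0.5664) = 0.4654.
Top-of-atmosphere irradiance = S₀ (d̄/d)² cos θ_z = 1370 × 1.0075 × 0.4654 = 642.38 W/m².

642 W/m²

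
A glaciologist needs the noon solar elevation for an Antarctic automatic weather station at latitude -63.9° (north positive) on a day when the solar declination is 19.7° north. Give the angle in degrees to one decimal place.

At local solar noon the hour angle is zero, so the elevation is 90° − |φ − δ| = 90° − |-63.9° − (19.7°)| = 90° − 83.6° = 6.4°.

6.4°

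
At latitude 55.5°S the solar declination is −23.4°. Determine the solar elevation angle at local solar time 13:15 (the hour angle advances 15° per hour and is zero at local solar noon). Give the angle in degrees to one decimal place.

Hour angle H = 15° × (13.25 − 12) = 18.75°.
With φ = -55.5°, δ = -23.4°, H = 18.75°: sin φ sin δ = 0.3273, cos φ cos δ cos H = 0.4922, so cos θ_z = 0.8195.
θ_z = arccos(0.8195) = 34.97°, so the elevation is 90° − 34.97° = 55.03°.

55.0°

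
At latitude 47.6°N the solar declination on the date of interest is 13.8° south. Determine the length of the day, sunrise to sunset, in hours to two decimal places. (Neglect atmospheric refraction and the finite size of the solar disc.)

cos H_s = −tan(47.6°) · tan(-13.8°) = 0.2690, so H_s = arccos(0.2690) = 74.40°.
Day length = 2 H_s / 15° h⁻¹ = 148.80° / 15 = 9.920 h.

9.92 hours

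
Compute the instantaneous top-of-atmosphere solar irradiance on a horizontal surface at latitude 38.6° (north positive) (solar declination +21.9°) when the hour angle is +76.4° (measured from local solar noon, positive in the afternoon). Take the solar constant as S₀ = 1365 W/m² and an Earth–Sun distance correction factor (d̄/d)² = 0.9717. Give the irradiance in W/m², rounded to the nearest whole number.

535 W/m²

cos θ_z = sin(38.6°) sin(21.9°) + cos(38.6°) cos(21.9°) cos(76.40°) = 0.2327 + 0.1705 = 0.4032.
Top-of-atmosphere irradiance = S₀ (d̄/d)² cos θ_z = 1365 × 0.9717 × 0.4032 = 534.79 W/m².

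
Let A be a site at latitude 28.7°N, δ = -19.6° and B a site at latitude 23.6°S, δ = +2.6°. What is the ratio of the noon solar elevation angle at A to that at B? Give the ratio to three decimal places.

0.654

A: 90° − |28.7 − (-19.6)| = 41.70°.
B: 90° − |-23.6 − (2.6)| = 63.80°.
Ratio A/B = 41.7000 / 63.8000 = 0.6536.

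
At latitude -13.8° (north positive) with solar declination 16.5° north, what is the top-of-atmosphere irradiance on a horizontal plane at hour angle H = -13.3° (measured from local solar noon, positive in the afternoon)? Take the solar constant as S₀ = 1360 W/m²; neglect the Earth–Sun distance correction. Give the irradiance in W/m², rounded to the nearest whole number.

1140 W/m²

With φ = -13.8°, δ = 16.5°, H = -13.30°: sin φ sin δ = -0.0677, cos φ cos δ cos H = 0.9062, so cos θ_z = 0.8385.
Top-of-atmosphere irradiance = S₀ cos θ_z = 1360 × 0.8385 = 1140.36 W/m².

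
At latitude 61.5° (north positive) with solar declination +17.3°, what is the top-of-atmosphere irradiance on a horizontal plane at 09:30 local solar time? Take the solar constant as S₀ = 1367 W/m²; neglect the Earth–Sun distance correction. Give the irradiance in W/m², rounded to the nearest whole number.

851 W/m²

Hour angle H = 15° × (9.5 − 12) = -37.50°.
With φ = 61.5°, δ = 17.3°, H = -37.50°: sin φ sin δ = 0.2613, cos φ cos δ cos H = 0.3614, so cos θ_z = 0.6227.
Top-of-atmosphere irradiance = S₀ cos θ_z = 1367 × 0.6227 = 851.23 W/m².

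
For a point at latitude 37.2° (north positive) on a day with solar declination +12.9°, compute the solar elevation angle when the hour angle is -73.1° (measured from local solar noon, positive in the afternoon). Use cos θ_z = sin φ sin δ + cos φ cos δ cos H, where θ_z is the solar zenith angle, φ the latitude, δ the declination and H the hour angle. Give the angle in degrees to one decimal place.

cos θ_z = sin φ sin δ + cos φ cos δ cos H = (0.6046)(0.2233) + (0.7965)(0.9748)(0.2907) = 0.3607.
θ_z = arccos(0.3607) = 68.86°, so the elevation is 90° − 68.86° = 21.14°.

21.1°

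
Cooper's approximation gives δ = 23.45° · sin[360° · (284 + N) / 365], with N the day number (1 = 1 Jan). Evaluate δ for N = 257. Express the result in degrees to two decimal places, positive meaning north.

360 × (284 + 257) / 365 = 533.589°; sin(533.589°) = 0.1117.
δ = 23.45 × 0.1117 = 2.619° ≈ +2.62°.

+2.62°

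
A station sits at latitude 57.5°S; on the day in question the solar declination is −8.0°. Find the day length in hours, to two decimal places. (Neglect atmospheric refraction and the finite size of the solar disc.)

13.70 hours

cos H_s = −tan(-57.5°) · tan(-8.0°) = -0.2206, so H_s = arccos(-0.2206) = 102.74°.
Day length = 2 H_s / 15° h⁻¹ = 205.48° / 15 = 13.699 h.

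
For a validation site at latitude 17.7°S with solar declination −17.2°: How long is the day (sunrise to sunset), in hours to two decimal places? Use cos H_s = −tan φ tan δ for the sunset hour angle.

The sunset hour angle satisfies cos H_s = −tan φ tan δ = -0.0988, giving H_s = 95.67°.
Day length = 2 H_s / 15° h⁻¹ = 191.34° / 15 = 12.756 h.

12.76 hours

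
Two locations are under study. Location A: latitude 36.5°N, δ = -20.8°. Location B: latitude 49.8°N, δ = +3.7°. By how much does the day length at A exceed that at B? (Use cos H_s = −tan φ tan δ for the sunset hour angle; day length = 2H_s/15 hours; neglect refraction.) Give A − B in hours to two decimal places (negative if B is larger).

-2.76 h

A: H_s = arccos(−tan 36.5° · tan -20.8°) = 73.68°, so 2H_s/15 = 9.8240 h.
B: H_s = arccos(−tan 49.8° · tan 3.7°) = 94.39°, so 2H_s/15 = 12.5853 h.
A − B = 9.8240 − 12.5853 = -2.7613 h.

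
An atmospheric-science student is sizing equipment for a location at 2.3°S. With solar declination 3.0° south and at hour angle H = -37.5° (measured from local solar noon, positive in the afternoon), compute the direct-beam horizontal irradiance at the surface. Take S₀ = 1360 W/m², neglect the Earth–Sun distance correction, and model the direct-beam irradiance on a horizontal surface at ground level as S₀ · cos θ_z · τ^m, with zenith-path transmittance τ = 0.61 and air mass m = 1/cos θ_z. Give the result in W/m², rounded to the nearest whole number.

579 W/m²

With φ = -2.3°, δ = -3.0°, H = -37.50°: sin φ sin δ = 0.0021, cos φ cos δ cos H = 0.7916, so cos θ_z = 0.7937.
Air mass m = 1/cos θ_z = 1/0.7937 = 1.260; τ^m = 0.61^1.260 = 0.5364.
Surface direct beam = 1360 × 0.7937 × 0.5364 = 579.01 W/m².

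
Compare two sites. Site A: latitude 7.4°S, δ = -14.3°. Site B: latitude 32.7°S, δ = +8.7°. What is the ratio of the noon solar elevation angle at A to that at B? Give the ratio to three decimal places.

A: 90° − |-7.4 − (-14.3)| = 83.10°.
B: 90° − |-32.7 − (8.7)| = 48.60°.
Ratio A/B = 83.1000 / 48.6000 = 1.7099.

1.710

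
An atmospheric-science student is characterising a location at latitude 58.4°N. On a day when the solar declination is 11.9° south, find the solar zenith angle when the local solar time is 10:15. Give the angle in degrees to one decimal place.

Hour angle H = 15° × (10.25 − 12) = -26.25°.
cos θ_z = sin φ sin δ + cos φ cos δ cos H = (0.8517)(-0.2062) + (0.5240)(0.9785)(0.8969) = 0.2843.
θ_z = arccos(0.2843) = 73.48°.

73.5°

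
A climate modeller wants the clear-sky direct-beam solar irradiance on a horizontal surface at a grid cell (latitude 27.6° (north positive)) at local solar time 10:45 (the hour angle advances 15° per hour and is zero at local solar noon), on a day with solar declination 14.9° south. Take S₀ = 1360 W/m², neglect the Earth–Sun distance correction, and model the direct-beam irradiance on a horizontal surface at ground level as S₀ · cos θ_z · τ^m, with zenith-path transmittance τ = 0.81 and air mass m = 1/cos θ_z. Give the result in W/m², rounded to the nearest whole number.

694 W/m²

Hour angle H = 15° × (10.75 − 12) = -18.75°.
cos θ_z = sin(27.6°) sin(-14.9°) + cos(27.6°) cos(-14.9°) cos(-18.75°) = -0.1191 + 0.8110 = 0.6919.
Air mass m = 1/cos θ_z = 1/0.6919 = 1.445; τ^m = 0.81^1.445 = 0.7375.
Surface direct beam = 1360 × 0.6919 × 0.7375 = 693.98 W/m².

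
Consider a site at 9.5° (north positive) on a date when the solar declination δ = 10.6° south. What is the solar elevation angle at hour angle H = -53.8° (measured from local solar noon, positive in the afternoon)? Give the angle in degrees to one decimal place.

cos θ_z = sin φ sin δ + cos φ cos δ cos H = (0.1650)(-0.1840) + (0.9863)(0.9829)(0.5906) = 0.5422.
θ_z = arccos(0.5422) = 57.17°, so the elevation is 90° − 57.17° = 32.83°.

32.8°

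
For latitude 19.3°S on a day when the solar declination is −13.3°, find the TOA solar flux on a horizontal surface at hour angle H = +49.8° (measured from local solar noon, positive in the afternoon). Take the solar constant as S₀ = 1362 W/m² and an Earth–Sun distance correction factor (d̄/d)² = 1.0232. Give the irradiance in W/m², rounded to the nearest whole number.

932 W/m²

cos θ_z = sin(-19.3°) sin(-13.3°) + cos(-19.3°) cos(-13.3°) cos(49.80°) = 0.0760 + 0.5928 = 0.6688.
Top-of-atmosphere irradiance = S₀ (d̄/d)² cos θ_z = 1362 × 1.0232 × 0.6688 = 932.04 W/m².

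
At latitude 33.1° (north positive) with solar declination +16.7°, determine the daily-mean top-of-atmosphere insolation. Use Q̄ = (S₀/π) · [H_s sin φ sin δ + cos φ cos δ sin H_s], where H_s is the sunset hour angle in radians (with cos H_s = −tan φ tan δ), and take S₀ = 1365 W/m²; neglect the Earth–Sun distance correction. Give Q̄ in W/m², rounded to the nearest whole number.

cos H_s = −tan(33.1°) · tan(16.7°) = -0.1956, so H_s = arccos(-0.1956) = 101.28°. In radians, H_s = 1.7677.
H_s sin φ sin δ = 1.7677 × 0.5461 × 0.2874 = 0.2774.
cos φ cos δ sin H_s = 0.8377 × 0.9578 × 0.9807 = 0.7869.
Q̄ = (1365/π) × (0.2774 + 0.7869) = 434.49 × 1.0643 = 462.43 W/m².

462 W/m²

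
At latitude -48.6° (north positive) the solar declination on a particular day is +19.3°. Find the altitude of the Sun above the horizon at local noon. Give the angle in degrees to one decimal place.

At local solar noon the hour angle is zero, so the elevation is 90° − |φ − δ| = 90° − |-48.6° − (19.3°)| = 90° − 67.9° = 22.1°.

22.1°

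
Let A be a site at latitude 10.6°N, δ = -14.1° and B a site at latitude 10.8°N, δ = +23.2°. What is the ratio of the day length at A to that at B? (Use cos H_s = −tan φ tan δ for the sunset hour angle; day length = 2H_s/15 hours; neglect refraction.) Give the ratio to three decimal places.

0.922

A: H_s = arccos(−tan 10.6° · tan -14.1°) = 87.31°, so 2H_s/15 = 11.6413 h.
B: H_s = arccos(−tan 10.8° · tan 23.2°) = 94.69°, so 2H_s/15 = 12.6253 h.
Ratio A/B = 11.6413 / 12.6253 = 0.9221.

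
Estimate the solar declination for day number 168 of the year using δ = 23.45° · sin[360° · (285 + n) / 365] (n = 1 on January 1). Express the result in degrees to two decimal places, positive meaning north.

+23.41°

360 × (285 + 168) / 365 = 446.795°; sin(446.795°) = 0.9984.
δ = 23.45 × 0.9984 = 23.412° ≈ +23.41°.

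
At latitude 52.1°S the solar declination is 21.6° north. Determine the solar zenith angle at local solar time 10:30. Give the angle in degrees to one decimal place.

Hour angle H = 15° × (10.5 − 12) = -22.50°.
cos θ_z = sin φ sin δ + cos φ cos δ cos H = (-0.7891)(0.3681) + (0.6143)(0.9298)(0.9239) = 0.2372.
θ_z = arccos(0.2372) = 76.28°.

76.3°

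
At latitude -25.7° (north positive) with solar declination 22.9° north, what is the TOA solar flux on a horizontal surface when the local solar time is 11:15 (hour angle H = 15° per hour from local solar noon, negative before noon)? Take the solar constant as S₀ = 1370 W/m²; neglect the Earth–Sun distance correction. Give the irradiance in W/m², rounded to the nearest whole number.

884 W/m²

Hour angle H = 15° × (11.25 − 12) = -11.25°.
With φ = -25.7°, δ = 22.9°, H = -11.25°: sin φ sin δ = -0.1687, cos φ cos δ cos H = 0.8141, so cos θ_z = 0.6454.
Top-of-atmosphere irradiance = S₀ cos θ_z = 1370 × 0.6454 = 884.20 W/m².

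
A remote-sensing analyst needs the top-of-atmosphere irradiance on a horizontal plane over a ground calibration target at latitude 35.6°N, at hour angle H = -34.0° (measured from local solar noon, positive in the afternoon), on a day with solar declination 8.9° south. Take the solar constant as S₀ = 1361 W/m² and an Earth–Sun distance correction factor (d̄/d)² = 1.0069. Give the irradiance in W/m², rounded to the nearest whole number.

789 W/m²

cos θ_z = sin(35.6°) sin(-8.9°) + cos(35.6°) cos(-8.9°) cos(-34.00°) = -0.0901 + 0.6660 = 0.5759.
Top-of-atmosphere irradiance = S₀ (d̄/d)² cos θ_z = 1361 × 1.0069 × 0.5759 = 789.21 W/m².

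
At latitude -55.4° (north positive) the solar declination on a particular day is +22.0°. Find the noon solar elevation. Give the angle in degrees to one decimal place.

At local solar noon the hour angle is zero, so the elevation is 90° − |φ − δ| = 90° − |-55.4° − (22.0°)| = 90° − 77.4° = 12.6°.

12.6°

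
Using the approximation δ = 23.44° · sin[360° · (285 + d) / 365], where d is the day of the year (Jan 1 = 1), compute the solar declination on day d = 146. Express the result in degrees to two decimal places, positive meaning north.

+21.26°

360 × (285 + 146) / 365 = 425.096°; sin(425.096°) = 0.9070.
δ = 23.44 × 0.9070 = 21.260° ≈ +21.26°.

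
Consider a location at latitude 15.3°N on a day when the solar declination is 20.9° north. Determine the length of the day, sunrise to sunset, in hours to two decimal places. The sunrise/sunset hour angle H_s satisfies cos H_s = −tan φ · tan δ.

−tan φ tan δ = −(0.2736)(0.3819) = -0.1045; H_s = arccos(-0.1045) = 96.00°.
Day length = 2 H_s / 15° h⁻¹ = 192.00° / 15 = 12.800 h.

12.80 hours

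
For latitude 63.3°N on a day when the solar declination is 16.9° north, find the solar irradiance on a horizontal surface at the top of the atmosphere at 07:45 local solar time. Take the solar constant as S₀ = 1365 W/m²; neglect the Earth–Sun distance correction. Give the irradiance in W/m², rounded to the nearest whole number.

Hour angle H = 15° × (7.75 − 12) = -63.75°.
cos θ_z = sin(63.3°) sin(16.9°) + cos(63.3°) cos(16.9°) cos(-63.75°) = 0.2597 + 0.1901 = 0.4498.
Top-of-atmosphere irradiance = S₀ cos θ_z = 1365 × 0.4498 = 613.98 W/m².

614 W/m²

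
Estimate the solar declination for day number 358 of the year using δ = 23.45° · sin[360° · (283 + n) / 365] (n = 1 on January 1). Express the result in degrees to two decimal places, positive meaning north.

-23.43°

360 × (283 + 358) / 365 = 632.219°; sin(632.219°) = -0.9993.
δ = 23.45 × -0.9993 = -23.434° ≈ -23.43°.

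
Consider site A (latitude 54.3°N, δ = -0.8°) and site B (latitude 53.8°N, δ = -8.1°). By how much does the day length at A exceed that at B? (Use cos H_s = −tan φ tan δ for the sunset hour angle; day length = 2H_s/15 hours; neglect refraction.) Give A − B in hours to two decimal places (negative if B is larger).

+1.35 h

A: H_s = arccos(−tan 54.3° · tan -0.8°) = 88.89°, so 2H_s/15 = 11.8520 h.
B: H_s = arccos(−tan 53.8° · tan -8.1°) = 78.79°, so 2H_s/15 = 10.5053 h.
A − B = 11.8520 − 10.5053 = 1.3467 h.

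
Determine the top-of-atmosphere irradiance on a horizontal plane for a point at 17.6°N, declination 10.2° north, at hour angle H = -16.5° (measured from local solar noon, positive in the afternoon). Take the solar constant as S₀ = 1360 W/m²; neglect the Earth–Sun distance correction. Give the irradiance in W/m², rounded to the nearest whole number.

With φ = 17.6°, δ = 10.2°, H = -16.50°: sin φ sin δ = 0.0535, cos φ cos δ cos H = 0.8995, so cos θ_z = 0.9530.
Top-of-atmosphere irradiance = S₀ cos θ_z = 1360 × 0.9530 = 1296.08 W/m².

1296 W/m²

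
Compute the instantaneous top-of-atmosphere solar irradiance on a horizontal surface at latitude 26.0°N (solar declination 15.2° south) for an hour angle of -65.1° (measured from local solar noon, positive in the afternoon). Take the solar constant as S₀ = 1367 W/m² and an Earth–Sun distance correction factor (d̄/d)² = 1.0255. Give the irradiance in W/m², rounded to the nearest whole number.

351 W/m²

cos θ_z = sin(26.0°) sin(-15.2°) + cos(26.0°) cos(-15.2°) cos(-65.10°) = -0.1149 + 0.3652 = 0.2503.
Top-of-atmosphere irradiance = S₀ (d̄/d)² cos θ_z = 1367 × 1.0255 × 0.2503 = 350.89 W/m².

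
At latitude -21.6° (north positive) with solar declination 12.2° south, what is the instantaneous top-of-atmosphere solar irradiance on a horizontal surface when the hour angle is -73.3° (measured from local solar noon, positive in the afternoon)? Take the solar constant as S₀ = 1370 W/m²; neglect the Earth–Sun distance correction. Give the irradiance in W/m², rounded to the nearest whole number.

With φ = -21.6°, δ = -12.2°, H = -73.30°: sin φ sin δ = 0.0778, cos φ cos δ cos H = 0.2611, so cos θ_z = 0.3389.
Top-of-atmosphere irradiance = S₀ cos θ_z = 1370 × 0.3389 = 464.29 W/m².

464 W/m²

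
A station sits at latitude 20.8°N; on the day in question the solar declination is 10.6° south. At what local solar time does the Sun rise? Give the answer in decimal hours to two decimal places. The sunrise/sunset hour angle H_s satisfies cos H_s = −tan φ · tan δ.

6.27 h

cos H_s = −tan(20.8°) · tan(-10.6°) = 0.0711, so H_s = arccos(0.0711) = 85.92°.
Sunrise is at 12 − H_s/15 = 12 − 5.728 = 6.272 h local solar time.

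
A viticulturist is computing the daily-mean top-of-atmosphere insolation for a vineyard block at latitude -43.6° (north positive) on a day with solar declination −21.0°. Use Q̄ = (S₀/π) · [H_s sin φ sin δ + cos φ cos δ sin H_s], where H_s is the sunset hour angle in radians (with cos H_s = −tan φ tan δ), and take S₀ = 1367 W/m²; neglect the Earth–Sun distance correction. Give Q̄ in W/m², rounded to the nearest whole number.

483 W/m²

The sunset hour angle satisfies cos H_s = −tan φ tan δ = -0.3655, giving H_s = 111.44°. In radians, H_s = 1.9450.
H_s sin φ sin δ = 1.9450 × -0.6896 × -0.3584 = 0.4807.
cos φ cos δ sin H_s = 0.7242 × 0.9336 × 0.9308 = 0.6293.
Q̄ = (1367/π) × (0.4807 + 0.6293) = 435.13 × 1.1100 = 482.99 W/m².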